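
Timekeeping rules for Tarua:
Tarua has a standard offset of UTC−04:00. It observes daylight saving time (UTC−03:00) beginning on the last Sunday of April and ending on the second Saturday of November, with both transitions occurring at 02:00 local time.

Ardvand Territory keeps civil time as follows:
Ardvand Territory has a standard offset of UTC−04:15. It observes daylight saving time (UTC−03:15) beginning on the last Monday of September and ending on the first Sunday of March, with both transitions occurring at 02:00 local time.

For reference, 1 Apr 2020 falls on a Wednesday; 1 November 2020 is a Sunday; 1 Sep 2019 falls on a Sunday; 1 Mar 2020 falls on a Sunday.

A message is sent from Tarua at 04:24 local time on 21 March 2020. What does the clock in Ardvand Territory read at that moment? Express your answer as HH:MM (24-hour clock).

1 April 2020 is a Wednesday, so Sundays fall on 5, 12, 19, 26; the last is April 26.
1 November 2020 is a Sunday, so the first Saturday is November 7 and the second is November 14.
Daylight saving runs 26 April – 14 November; 21 March 2020 is outside that window, so Tarua is on standard time at UTC−04:00.
04:24 Tarua + 4h = 08:24 UTC.
1 September 2019 is a Sunday, so Mondays fall on 2, 9, 16, 23, 30; the last is September 30.
1 March 2020 is a Sunday, so the first Sunday is March 1.
At the standard offset (UTC−04:15), 08:24 UTC − 4h15m = 04:09 Ardvand Territory standard time.
Daylight saving runs 30 September 2019 – 1 March 2020; the standard-time date in Ardvand Territory, 21 March 2020, is outside that window, so Ardvand Territory is on standard time at UTC−04:15.
08:24 UTC − 4h15m = 04:09 Ardvand Territory.

04:09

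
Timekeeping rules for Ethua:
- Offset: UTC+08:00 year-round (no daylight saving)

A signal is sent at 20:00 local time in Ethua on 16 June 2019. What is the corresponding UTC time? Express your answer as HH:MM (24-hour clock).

Ethua has no daylight saving, so its offset is UTC+08:00 year-round.
20:00 local − 8h = 12:00 UTC.

12:00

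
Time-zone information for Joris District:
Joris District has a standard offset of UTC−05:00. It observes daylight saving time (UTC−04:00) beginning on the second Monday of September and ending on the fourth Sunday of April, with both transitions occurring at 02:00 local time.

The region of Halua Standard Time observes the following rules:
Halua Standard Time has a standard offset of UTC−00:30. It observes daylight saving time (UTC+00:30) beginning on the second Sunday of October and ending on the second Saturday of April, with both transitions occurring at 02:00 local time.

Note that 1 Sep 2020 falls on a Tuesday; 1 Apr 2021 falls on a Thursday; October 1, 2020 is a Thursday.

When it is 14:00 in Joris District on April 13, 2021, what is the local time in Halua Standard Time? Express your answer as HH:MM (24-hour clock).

1 September 2020 is a Tuesday, so the first Monday is September 7 and the second is September 14.
1 April 2021 is a Thursday, so the first Sunday is April 4 and the fourth is April 25.
April 13, 2021 falls between 14 September 2020 and 25 April 2021, so daylight saving is in effect and Joris District is at UTC−04:00.
14:00 Joris District + 4h = 18:00 UTC.
1 October 2020 is a Thursday, so the first Sunday is October 4 and the second is October 11.
1 April 2021 is a Thursday, so the first Saturday is April 3 and the second is April 10.
At the standard offset (UTC−00:30), 18:00 UTC − 0h30m = 17:30 Halua Standard Time standard time.
The standard-time date in Halua Standard Time, April 13, 2021, does not fall between 11 October 2020 and 10 April 2021, so daylight saving is not in effect and Halua Standard Time is at UTC−00:30.
18:00 UTC − 0h30m = 17:30 Halua Standard Time.

17:30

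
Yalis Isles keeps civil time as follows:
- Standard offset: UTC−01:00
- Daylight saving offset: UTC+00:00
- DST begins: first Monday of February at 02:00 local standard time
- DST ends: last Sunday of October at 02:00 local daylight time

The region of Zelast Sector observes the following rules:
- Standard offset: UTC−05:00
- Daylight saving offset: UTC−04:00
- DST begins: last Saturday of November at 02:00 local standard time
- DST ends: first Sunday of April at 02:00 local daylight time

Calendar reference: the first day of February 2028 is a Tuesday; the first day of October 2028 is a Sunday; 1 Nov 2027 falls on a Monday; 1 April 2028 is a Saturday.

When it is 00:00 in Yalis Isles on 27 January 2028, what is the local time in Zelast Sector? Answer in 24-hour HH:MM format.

21:00

1 February 2028 is a Tuesday, so the first Monday is February 7.
1 October 2028 is a Sunday, so Sundays fall on 1, 8, 15, 22, 29; the last is October 29.
27 January 2028 is outside the daylight-saving period (7 February – 29 October), so Yalis Isles is on standard time, UTC−01:00.
00:00 Yalis Isles + 1h = 01:00 UTC.
1 November 2027 is a Monday, so Saturdays fall on 6, 13, 20, 27; the last is November 27.
1 April 2028 is a Saturday, so the first Sunday is April 2.
At the standard offset (UTC−05:00), 01:00 UTC − 5h = 20:00 Zelast Sector standard time (rolling into the previous day, 26 January 2028).
The standard-time date in Zelast Sector, 26 January 2028, lies within the daylight-saving period (27 November 2027 – 2 April 2028), so Zelast Sector is on daylight time, UTC−04:00.
01:00 UTC − 4h = 21:00 Zelast Sector (rolling into the previous day, 26 January 2028).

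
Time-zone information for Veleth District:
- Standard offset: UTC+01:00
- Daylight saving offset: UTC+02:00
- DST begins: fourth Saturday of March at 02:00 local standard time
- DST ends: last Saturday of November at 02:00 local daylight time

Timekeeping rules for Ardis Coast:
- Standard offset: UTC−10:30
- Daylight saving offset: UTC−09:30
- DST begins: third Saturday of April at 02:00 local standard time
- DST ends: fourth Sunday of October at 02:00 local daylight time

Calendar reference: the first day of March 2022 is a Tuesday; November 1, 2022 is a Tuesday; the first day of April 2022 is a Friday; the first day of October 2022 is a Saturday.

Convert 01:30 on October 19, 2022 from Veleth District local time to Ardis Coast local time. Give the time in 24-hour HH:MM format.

14:00

1 March 2022 is a Tuesday, so the first Saturday is March 5 and the fourth is March 26.
1 November 2022 is a Tuesday, so Saturdays fall on 5, 12, 19, 26; the last is November 26.
October 19, 2022 lies within the daylight-saving period (26 March – 26 November), so Veleth District is on daylight time, UTC+02:00.
01:30 Veleth District − 2h = 23:30 UTC (rolling into the previous day, 18 October 2022).
1 April 2022 is a Friday, so the first Saturday is April 2 and the third is April 16.
1 October 2022 is a Saturday, so the first Sunday is October 2 and the fourth is October 23.
At the standard offset (UTC−10:30), 23:30 UTC − 10h30m = 13:00 Ardis Coast standard time.
Daylight saving runs 16 April – 23 October; the standard-time date in Ardis Coast, October 18, 2022, is inside that window, so Ardis Coast is at UTC−09:30.
23:30 UTC − 9h30m = 14:00 Ardis Coast.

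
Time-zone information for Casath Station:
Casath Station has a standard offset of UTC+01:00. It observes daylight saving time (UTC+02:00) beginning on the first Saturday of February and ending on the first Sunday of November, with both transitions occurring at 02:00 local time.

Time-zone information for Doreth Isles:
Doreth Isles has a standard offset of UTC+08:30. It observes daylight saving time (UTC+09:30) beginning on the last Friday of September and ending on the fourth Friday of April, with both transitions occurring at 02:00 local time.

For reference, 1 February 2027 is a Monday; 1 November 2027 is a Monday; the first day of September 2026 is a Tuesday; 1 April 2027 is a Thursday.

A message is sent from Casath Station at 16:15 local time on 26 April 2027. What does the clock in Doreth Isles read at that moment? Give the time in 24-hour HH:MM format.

1 February 2027 is a Monday, so the first Saturday is February 6.
1 November 2027 is a Monday, so the first Sunday is November 7.
26 April 2027 falls between 6 February and 7 November, so daylight saving is in effect and Casath Station is at UTC+02:00.
16:15 Casath Station − 2h = 14:15 UTC.
1 September 2026 is a Tuesday, so Fridays fall on 4, 11, 18, 25; the last is September 25.
1 April 2027 is a Thursday, so the first Friday is April 2 and the fourth is April 23.
At the standard offset (UTC+08:30), 14:15 UTC + 8h30m = 22:45 Doreth Isles standard time.
The standard-time date in Doreth Isles, 26 April 2027, does not fall between 25 September 2026 and 23 April 2027, so daylight saving is not in effect and Doreth Isles is at UTC+08:30.
14:15 UTC + 8h30m = 22:45 Doreth Isles.

22:45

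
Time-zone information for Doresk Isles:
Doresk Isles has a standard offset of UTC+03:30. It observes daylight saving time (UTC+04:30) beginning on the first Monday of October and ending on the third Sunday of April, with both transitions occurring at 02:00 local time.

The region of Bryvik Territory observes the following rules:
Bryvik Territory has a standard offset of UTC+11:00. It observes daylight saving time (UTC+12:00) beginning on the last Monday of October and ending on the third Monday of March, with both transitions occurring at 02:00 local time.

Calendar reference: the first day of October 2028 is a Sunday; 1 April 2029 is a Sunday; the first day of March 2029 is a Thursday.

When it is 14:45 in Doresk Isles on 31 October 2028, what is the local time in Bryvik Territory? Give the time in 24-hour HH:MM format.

22:15

1 October 2028 is a Sunday, so the first Monday is October 2.
1 April 2029 is a Sunday, so the first Sunday is April 1 and the third is April 15.
Daylight saving runs 2 October 2028 – 15 April 2029; 31 October 2028 is inside that window, so Doresk Isles is at UTC+04:30.
14:45 Doresk Isles − 4h30m = 10:15 UTC.
1 October 2028 is a Sunday, so Mondays fall on 2, 9, 16, 23, 30; the last is October 30.
1 March 2029 is a Thursday, so the first Monday is March 5 and the third is March 19.
At the standard offset (UTC+11:00), 10:15 UTC + 11h = 21:15 Bryvik Territory standard time.
The standard-time date in Bryvik Territory, 31 October 2028, lies within the daylight-saving period (30 October 2028 – 19 March 2029), so Bryvik Territory is on daylight time, UTC+12:00.
10:15 UTC + 12h = 22:15 Bryvik Territory.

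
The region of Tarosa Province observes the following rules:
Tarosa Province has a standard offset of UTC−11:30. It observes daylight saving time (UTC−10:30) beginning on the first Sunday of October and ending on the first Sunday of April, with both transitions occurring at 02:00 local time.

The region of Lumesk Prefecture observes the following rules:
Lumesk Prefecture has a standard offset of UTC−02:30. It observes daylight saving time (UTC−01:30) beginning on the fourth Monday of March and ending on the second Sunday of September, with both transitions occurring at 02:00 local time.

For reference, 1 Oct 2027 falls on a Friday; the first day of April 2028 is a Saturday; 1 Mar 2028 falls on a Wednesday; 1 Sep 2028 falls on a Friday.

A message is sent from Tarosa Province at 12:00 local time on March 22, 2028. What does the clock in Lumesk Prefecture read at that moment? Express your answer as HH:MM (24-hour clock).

1 October 2027 is a Friday, so the first Sunday is October 3.
1 April 2028 is a Saturday, so the first Sunday is April 2.
Daylight saving runs 3 October 2027 – 2 April 2028; March 22, 2028 is inside that window, so Tarosa Province is at UTC−10:30.
12:00 Tarosa Province + 10h30m = 22:30 UTC.
1 March 2028 is a Wednesday, so the first Monday is March 6 and the fourth is March 27.
1 September 2028 is a Friday, so the first Sunday is September 3 and the second is September 10.
At the standard offset (UTC−02:30), 22:30 UTC − 2h30m = 20:00 Lumesk Prefecture standard time.
The standard-time date in Lumesk Prefecture, March 22, 2028, does not fall between 27 March and 10 September, so daylight saving is not in effect and Lumesk Prefecture is at UTC−02:30.
22:30 UTC − 2h30m = 20:00 Lumesk Prefecture.

20:00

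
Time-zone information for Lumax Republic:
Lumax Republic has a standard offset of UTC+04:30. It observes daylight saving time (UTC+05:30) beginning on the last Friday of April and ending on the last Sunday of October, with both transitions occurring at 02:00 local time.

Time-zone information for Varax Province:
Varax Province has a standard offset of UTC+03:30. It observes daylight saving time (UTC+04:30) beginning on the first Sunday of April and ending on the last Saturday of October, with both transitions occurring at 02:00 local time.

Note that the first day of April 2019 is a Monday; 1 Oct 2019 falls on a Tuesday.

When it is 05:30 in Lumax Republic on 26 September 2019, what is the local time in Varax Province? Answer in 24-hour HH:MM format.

1 April 2019 is a Monday, so Fridays fall on 5, 12, 19, 26; the last is April 26.
1 October 2019 is a Tuesday, so Sundays fall on 6, 13, 20, 27; the last is October 27.
Daylight saving runs 26 April – 27 October; 26 September 2019 is inside that window, so Lumax Republic is at UTC+05:30.
05:30 Lumax Republic − 5h30m = 00:00 UTC.
1 April 2019 is a Monday, so the first Sunday is April 7.
1 October 2019 is a Tuesday, so Saturdays fall on 5, 12, 19, 26; the last is October 26.
At the standard offset (UTC+03:30), 00:00 UTC + 3h30m = 03:30 Varax Province standard time.
The standard-time date in Varax Province, 26 September 2019, falls between 7 April and 26 October, so daylight saving is in effect and Varax Province is at UTC+04:30.
00:00 UTC + 4h30m = 04:30 Varax Province.

04:30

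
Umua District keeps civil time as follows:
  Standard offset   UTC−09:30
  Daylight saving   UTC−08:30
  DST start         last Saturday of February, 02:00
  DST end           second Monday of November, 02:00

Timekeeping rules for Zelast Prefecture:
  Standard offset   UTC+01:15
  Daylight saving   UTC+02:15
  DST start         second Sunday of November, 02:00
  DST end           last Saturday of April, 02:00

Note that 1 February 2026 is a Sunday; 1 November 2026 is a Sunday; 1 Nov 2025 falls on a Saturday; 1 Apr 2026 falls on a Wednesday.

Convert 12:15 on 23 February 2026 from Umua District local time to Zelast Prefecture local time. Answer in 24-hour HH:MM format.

00:00

1 February 2026 is a Sunday, so Saturdays fall on 7, 14, 21, 28; the last is February 28.
1 November 2026 is a Sunday, so the first Monday is November 2 and the second is November 9.
23 February 2026 does not fall between 28 February and 9 November, so daylight saving is not in effect and Umua District is at UTC−09:30.
12:15 Umua District + 9h30m = 21:45 UTC.
1 November 2025 is a Saturday, so the first Sunday is November 2 and the second is November 9.
1 April 2026 is a Wednesday, so Saturdays fall on 4, 11, 18, 25; the last is April 25.
At the standard offset (UTC+01:15), 21:45 UTC + 1h15m = 23:00 Zelast Prefecture standard time.
The standard-time date in Zelast Prefecture, 23 February 2026, lies within the daylight-saving period (9 November 2025 – 25 April 2026), so Zelast Prefecture is on daylight time, UTC+02:15.
21:45 UTC + 2h15m = 00:00 Zelast Prefecture (rolling into the next day, 24 February 2026).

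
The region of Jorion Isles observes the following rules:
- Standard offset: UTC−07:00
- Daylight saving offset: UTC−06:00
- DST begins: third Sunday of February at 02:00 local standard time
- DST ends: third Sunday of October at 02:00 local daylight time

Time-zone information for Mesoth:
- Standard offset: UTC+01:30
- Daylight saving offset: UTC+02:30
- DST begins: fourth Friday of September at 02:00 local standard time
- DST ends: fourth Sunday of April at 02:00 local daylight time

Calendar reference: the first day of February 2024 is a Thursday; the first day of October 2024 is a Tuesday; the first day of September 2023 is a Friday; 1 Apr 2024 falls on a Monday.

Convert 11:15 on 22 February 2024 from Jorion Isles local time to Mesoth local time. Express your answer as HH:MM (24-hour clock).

1 February 2024 is a Thursday, so the first Sunday is February 4 and the third is February 18.
1 October 2024 is a Tuesday, so the first Sunday is October 6 and the third is October 20.
22 February 2024 falls between 18 February and 20 October, so daylight saving is in effect and Jorion Isles is at UTC−06:00.
11:15 Jorion Isles + 6h = 17:15 UTC.
1 September 2023 is a Friday, so the first Friday is September 1 and the fourth is September 22.
1 April 2024 is a Monday, so the first Sunday is April 7 and the fourth is April 28.
At the standard offset (UTC+01:30), 17:15 UTC + 1h30m = 18:45 Mesoth standard time.
The standard-time date in Mesoth, 22 February 2024, falls between 22 September 2023 and 28 April 2024, so daylight saving is in effect and Mesoth is at UTC+02:30.
17:15 UTC + 2h30m = 19:45 Mesoth.

19:45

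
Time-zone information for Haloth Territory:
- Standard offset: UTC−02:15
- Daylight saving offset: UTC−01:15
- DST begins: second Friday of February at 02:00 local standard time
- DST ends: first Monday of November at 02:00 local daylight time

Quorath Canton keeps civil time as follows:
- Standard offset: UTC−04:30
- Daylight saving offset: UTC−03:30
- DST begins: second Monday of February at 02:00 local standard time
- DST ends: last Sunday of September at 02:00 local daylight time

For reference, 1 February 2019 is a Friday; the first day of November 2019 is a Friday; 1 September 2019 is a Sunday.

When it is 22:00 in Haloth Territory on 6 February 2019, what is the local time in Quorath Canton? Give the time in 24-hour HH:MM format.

19:45

1 February 2019 is a Friday, so the first Friday is February 1 and the second is February 8.
1 November 2019 is a Friday, so the first Monday is November 4.
6 February 2019 is outside the daylight-saving period (8 February – 4 November), so Haloth Territory is on standard time, UTC−02:15.
22:00 Haloth Territory + 2h15m = 00:15 UTC (rolling into the next day, 7 February 2019).
1 February 2019 is a Friday, so the first Monday is February 4 and the second is February 11.
1 September 2019 is a Sunday, so Sundays fall on 1, 8, 15, 22, 29; the last is September 29.
At the standard offset (UTC−04:30), 00:15 UTC − 4h30m = 19:45 Quorath Canton standard time (rolling into the previous day, 6 February 2019).
The standard-time date in Quorath Canton, 6 February 2019, is outside the daylight-saving period (11 February – 29 September), so Quorath Canton is on standard time, UTC−04:30.
00:15 UTC − 4h30m = 19:45 Quorath Canton (rolling into the previous day, 6 February 2019).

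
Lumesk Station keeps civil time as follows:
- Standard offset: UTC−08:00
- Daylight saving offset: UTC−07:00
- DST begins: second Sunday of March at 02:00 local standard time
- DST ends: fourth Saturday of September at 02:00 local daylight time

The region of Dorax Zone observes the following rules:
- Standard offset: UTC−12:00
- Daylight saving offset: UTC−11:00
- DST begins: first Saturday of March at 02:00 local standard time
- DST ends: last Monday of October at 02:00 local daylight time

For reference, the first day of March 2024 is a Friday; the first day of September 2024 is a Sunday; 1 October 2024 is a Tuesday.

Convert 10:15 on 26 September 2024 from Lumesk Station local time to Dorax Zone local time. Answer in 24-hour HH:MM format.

1 March 2024 is a Friday, so the first Sunday is March 3 and the second is March 10.
1 September 2024 is a Sunday, so the first Saturday is September 7 and the fourth is September 28.
Daylight saving runs 10 March – 28 September; 26 September 2024 is inside that window, so Lumesk Station is at UTC−07:00.
10:15 Lumesk Station + 7h = 17:15 UTC.
1 March 2024 is a Friday, so the first Saturday is March 2.
1 October 2024 is a Tuesday, so Mondays fall on 7, 14, 21, 28; the last is October 28.
At the standard offset (UTC−12:00), 17:15 UTC − 12h = 05:15 Dorax Zone standard time.
The standard-time date in Dorax Zone, 26 September 2024, falls between 2 March and 28 October, so daylight saving is in effect and Dorax Zone is at UTC−11:00.
17:15 UTC − 11h = 06:15 Dorax Zone.

06:15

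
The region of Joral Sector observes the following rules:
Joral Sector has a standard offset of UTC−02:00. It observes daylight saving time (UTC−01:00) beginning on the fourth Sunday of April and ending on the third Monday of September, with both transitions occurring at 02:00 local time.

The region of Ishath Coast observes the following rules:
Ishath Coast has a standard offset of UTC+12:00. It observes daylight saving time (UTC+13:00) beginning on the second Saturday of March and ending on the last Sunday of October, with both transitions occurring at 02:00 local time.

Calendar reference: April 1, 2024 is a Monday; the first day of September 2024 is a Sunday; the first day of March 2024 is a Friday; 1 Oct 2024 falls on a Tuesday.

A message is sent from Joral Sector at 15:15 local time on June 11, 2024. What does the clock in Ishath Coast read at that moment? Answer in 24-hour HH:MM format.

1 April 2024 is a Monday, so the first Sunday is April 7 and the fourth is April 28.
1 September 2024 is a Sunday, so the first Monday is September 2 and the third is September 16.
June 11, 2024 lies within the daylight-saving period (28 April – 16 September), so Joral Sector is on daylight time, UTC−01:00.
15:15 Joral Sector + 1h = 16:15 UTC.
1 March 2024 is a Friday, so the first Saturday is March 2 and the second is March 9.
1 October 2024 is a Tuesday, so Sundays fall on 6, 13, 20, 27; the last is October 27.
At the standard offset (UTC+12:00), 16:15 UTC + 12h = 04:15 Ishath Coast standard time (rolling into the next day, 12 June 2024).
The standard-time date in Ishath Coast, June 12, 2024, lies within the daylight-saving period (9 March – 27 October), so Ishath Coast is on daylight time, UTC+13:00.
16:15 UTC + 13h = 05:15 Ishath Coast (rolling into the next day, 12 June 2024).

05:15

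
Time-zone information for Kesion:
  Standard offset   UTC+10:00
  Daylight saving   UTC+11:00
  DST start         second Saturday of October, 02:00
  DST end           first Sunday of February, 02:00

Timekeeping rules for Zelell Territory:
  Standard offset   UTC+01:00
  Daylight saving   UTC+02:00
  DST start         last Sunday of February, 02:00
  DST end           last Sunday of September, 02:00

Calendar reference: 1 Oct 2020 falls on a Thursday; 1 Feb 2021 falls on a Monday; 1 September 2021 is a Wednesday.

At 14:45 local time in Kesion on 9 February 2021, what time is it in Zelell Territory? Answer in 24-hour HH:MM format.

05:45

1 October 2020 is a Thursday, so the first Saturday is October 3 and the second is October 10.
1 February 2021 is a Monday, so the first Sunday is February 7.
9 February 2021 does not fall between 10 October 2020 and 7 February 2021, so daylight saving is not in effect and Kesion is at UTC+10:00.
14:45 Kesion − 10h = 04:45 UTC.
1 February 2021 is a Monday, so Sundays fall on 7, 14, 21, 28; the last is February 28.
1 September 2021 is a Wednesday, so Sundays fall on 5, 12, 19, 26; the last is September 26.
At the standard offset (UTC+01:00), 04:45 UTC + 1h = 05:45 Zelell Territory standard time.
The standard-time date in Zelell Territory, 9 February 2021, is outside the daylight-saving period (28 February – 26 September), so Zelell Territory is on standard time, UTC+01:00.
04:45 UTC + 1h = 05:45 Zelell Territory.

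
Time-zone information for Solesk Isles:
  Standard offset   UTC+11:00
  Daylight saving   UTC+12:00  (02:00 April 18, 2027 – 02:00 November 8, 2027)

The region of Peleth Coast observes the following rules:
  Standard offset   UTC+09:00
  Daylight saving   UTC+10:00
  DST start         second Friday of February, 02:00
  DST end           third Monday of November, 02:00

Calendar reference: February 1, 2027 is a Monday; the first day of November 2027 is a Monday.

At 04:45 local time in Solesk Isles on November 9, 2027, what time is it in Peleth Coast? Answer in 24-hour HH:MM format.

03:45

Daylight saving runs 18 April – 8 November; November 9, 2027 is outside that window, so Solesk Isles is on standard time at UTC+11:00.
04:45 Solesk Isles − 11h = 17:45 UTC (rolling into the previous day, 8 November 2027).
1 February 2027 is a Monday, so the first Friday is February 5 and the second is February 12.
1 November 2027 is a Monday, so the first Monday is November 1 and the third is November 15.
At the standard offset (UTC+09:00), 17:45 UTC + 9h = 02:45 Peleth Coast standard time (rolling into the next day, 9 November 2027).
The standard-time date in Peleth Coast, November 9, 2027, lies within the daylight-saving period (12 February – 15 November), so Peleth Coast is on daylight time, UTC+10:00.
17:45 UTC + 10h = 03:45 Peleth Coast (rolling into the next day, 9 November 2027).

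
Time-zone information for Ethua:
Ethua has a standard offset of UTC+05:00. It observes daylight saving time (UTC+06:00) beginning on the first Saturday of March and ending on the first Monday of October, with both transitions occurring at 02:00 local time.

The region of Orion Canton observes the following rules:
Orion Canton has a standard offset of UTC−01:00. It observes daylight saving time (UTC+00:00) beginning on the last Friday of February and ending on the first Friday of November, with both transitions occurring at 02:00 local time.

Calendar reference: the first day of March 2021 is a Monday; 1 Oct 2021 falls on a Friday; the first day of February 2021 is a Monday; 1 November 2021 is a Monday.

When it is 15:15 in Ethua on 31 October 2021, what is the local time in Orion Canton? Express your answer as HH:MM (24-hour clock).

1 March 2021 is a Monday, so the first Saturday is March 6.
1 October 2021 is a Friday, so the first Monday is October 4.
31 October 2021 does not fall between 6 March and 4 October, so daylight saving is not in effect and Ethua is at UTC+05:00.
15:15 Ethua − 5h = 10:15 UTC.
1 February 2021 is a Monday, so Fridays fall on 5, 12, 19, 26; the last is February 26.
1 November 2021 is a Monday, so the first Friday is November 5.
At the standard offset (UTC−01:00), 10:15 UTC − 1h = 09:15 Orion Canton standard time.
The standard-time date in Orion Canton, 31 October 2021, lies within the daylight-saving period (26 February – 5 November), so Orion Canton is on daylight time, UTC+00:00.
10:15 UTC + 0h = 10:15 Orion Canton.

10:15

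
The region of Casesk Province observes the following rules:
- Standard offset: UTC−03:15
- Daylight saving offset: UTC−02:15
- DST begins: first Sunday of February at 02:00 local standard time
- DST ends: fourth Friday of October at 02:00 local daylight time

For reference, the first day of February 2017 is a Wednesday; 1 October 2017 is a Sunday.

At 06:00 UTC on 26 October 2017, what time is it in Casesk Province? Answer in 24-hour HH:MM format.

03:45

1 February 2017 is a Wednesday, so the first Sunday is February 5.
1 October 2017 is a Sunday, so the first Friday is October 6 and the fourth is October 27.
At the standard offset (UTC−03:15), 06:00 UTC − 3h15m = 02:45 Casesk Province standard time.
The standard-time date in Casesk Province, 26 October 2017, lies within the daylight-saving period (5 February – 27 October), so Casesk Province is on daylight time, UTC−02:15.
06:00 UTC − 2h15m = 03:45 local.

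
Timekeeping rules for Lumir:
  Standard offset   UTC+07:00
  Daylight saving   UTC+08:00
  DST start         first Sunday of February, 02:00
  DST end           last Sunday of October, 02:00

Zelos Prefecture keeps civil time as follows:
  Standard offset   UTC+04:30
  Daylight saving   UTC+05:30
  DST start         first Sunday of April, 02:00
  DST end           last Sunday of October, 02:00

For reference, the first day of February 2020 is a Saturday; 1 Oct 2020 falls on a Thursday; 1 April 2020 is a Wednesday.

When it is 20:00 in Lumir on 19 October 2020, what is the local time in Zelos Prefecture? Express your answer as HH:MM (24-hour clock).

1 February 2020 is a Saturday, so the first Sunday is February 2.
1 October 2020 is a Thursday, so Sundays fall on 4, 11, 18, 25; the last is October 25.
19 October 2020 falls between 2 February and 25 October, so daylight saving is in effect and Lumir is at UTC+08:00.
20:00 Lumir − 8h = 12:00 UTC.
1 April 2020 is a Wednesday, so the first Sunday is April 5.
1 October 2020 is a Thursday, so Sundays fall on 4, 11, 18, 25; the last is October 25.
At the standard offset (UTC+04:30), 12:00 UTC + 4h30m = 16:30 Zelos Prefecture standard time.
The standard-time date in Zelos Prefecture, 19 October 2020, lies within the daylight-saving period (5 April – 25 October), so Zelos Prefecture is on daylight time, UTC+05:30.
12:00 UTC + 5h30m = 17:30 Zelos Prefecture.

17:30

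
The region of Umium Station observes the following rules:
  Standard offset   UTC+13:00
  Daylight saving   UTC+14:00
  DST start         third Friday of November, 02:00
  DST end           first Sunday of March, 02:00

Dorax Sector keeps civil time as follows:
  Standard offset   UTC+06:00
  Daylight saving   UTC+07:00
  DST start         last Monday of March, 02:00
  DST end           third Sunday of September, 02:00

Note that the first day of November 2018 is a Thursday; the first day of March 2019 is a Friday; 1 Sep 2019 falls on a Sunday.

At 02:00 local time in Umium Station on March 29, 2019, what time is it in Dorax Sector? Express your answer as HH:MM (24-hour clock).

20:00

1 November 2018 is a Thursday, so the first Friday is November 2 and the third is November 16.
1 March 2019 is a Friday, so the first Sunday is March 3.
March 29, 2019 does not fall between 16 November 2018 and 3 March 2019, so daylight saving is not in effect and Umium Station is at UTC+13:00.
02:00 Umium Station − 13h = 13:00 UTC (rolling into the previous day, 28 March 2019).
1 March 2019 is a Friday, so Mondays fall on 4, 11, 18, 25; the last is March 25.
1 September 2019 is a Sunday, so the first Sunday is September 1 and the third is September 15.
At the standard offset (UTC+06:00), 13:00 UTC + 6h = 19:00 Dorax Sector standard time.
The standard-time date in Dorax Sector, March 28, 2019, lies within the daylight-saving period (25 March – 15 September), so Dorax Sector is on daylight time, UTC+07:00.
13:00 UTC + 7h = 20:00 Dorax Sector.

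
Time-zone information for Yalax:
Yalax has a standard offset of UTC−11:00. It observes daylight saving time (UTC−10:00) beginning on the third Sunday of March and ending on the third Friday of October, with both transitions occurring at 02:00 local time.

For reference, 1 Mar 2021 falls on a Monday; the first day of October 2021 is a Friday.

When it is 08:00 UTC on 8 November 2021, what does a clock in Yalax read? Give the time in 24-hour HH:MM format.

21:00

1 March 2021 is a Monday, so the first Sunday is March 7 and the third is March 21.
1 October 2021 is a Friday, so the first Friday is October 1 and the third is October 15.
At the standard offset (UTC−11:00), 08:00 UTC − 11h = 21:00 Yalax standard time (rolling into the previous day, 7 November 2021).
The standard-time date in Yalax, 7 November 2021, does not fall between 21 March and 15 October, so daylight saving is not in effect and Yalax is at UTC−11:00.
08:00 UTC − 11h = 21:00 local (rolling into the previous day, 7 November 2021).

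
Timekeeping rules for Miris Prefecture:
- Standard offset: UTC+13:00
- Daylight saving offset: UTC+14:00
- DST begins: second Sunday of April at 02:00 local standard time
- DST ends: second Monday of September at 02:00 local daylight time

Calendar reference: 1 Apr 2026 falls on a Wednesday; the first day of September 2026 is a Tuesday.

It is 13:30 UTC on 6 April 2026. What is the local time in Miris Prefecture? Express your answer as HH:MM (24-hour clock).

02:30

1 April 2026 is a Wednesday, so the first Sunday is April 5 and the second is April 12.
1 September 2026 is a Tuesday, so the first Monday is September 7 and the second is September 14.
At the standard offset (UTC+13:00), 13:30 UTC + 13h = 02:30 Miris Prefecture standard time (rolling into the next day, 7 April 2026).
Daylight saving runs 12 April – 14 September; the standard-time date in Miris Prefecture, 7 April 2026, is outside that window, so Miris Prefecture is on standard time at UTC+13:00.
13:30 UTC + 13h = 02:30 local (rolling into the next day, 7 April 2026).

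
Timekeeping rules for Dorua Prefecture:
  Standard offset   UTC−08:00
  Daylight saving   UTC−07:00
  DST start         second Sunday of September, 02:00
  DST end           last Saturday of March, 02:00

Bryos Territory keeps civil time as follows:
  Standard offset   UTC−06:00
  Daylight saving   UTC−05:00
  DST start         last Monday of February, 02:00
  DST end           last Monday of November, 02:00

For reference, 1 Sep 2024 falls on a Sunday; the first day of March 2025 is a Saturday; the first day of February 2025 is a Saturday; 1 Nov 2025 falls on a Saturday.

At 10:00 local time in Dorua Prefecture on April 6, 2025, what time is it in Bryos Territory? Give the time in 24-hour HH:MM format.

1 September 2024 is a Sunday, so the first Sunday is September 1 and the second is September 8.
1 March 2025 is a Saturday, so Saturdays fall on 1, 8, 15, 22, 29; the last is March 29.
Daylight saving runs 8 September 2024 – 29 March 2025; April 6, 2025 is outside that window, so Dorua Prefecture is on standard time at UTC−08:00.
10:00 Dorua Prefecture + 8h = 18:00 UTC.
1 February 2025 is a Saturday, so Mondays fall on 3, 10, 17, 24; the last is February 24.
1 November 2025 is a Saturday, so Mondays fall on 3, 10, 17, 24; the last is November 24.
At the standard offset (UTC−06:00), 18:00 UTC − 6h = 12:00 Bryos Territory standard time.
The standard-time date in Bryos Territory, April 6, 2025, lies within the daylight-saving period (24 February – 24 November), so Bryos Territory is on daylight time, UTC−05:00.
18:00 UTC − 5h = 13:00 Bryos Territory.

13:00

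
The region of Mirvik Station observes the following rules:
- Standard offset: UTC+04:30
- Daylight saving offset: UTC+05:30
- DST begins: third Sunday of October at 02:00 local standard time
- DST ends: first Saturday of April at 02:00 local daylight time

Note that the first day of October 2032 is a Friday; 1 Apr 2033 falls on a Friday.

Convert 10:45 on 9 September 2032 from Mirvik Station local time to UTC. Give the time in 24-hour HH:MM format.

1 October 2032 is a Friday, so the first Sunday is October 3 and the third is October 17.
1 April 2033 is a Friday, so the first Saturday is April 2.
9 September 2032 is outside the daylight-saving period (17 October 2032 – 2 April 2033), so Mirvik Station is on standard time, UTC+04:30.
10:45 local − 4h30m = 06:15 UTC.

06:15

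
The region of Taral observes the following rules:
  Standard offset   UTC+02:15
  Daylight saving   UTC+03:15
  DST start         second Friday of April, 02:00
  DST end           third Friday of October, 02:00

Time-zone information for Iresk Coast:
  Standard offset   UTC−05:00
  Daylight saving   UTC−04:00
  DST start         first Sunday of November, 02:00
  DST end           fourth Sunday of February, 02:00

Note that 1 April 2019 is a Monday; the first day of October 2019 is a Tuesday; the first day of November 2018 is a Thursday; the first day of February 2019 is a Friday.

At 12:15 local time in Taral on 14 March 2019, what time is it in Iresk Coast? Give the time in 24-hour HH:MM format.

05:00

1 April 2019 is a Monday, so the first Friday is April 5 and the second is April 12.
1 October 2019 is a Tuesday, so the first Friday is October 4 and the third is October 18.
Daylight saving runs 12 April – 18 October; 14 March 2019 is outside that window, so Taral is on standard time at UTC+02:15.
12:15 Taral − 2h15m = 10:00 UTC.
1 November 2018 is a Thursday, so the first Sunday is November 4.
1 February 2019 is a Friday, so the first Sunday is February 3 and the fourth is February 24.
At the standard offset (UTC−05:00), 10:00 UTC − 5h = 05:00 Iresk Coast standard time.
Daylight saving runs 4 November 2018 – 24 February 2019; the standard-time date in Iresk Coast, 14 March 2019, is outside that window, so Iresk Coast is on standard time at UTC−05:00.
10:00 UTC − 5h = 05:00 Iresk Coast.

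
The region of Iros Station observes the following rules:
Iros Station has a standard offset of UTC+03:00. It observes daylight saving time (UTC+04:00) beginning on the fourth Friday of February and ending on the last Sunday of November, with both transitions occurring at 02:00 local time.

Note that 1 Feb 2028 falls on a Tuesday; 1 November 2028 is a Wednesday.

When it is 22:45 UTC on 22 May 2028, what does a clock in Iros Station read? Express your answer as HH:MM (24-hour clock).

02:45

1 February 2028 is a Tuesday, so the first Friday is February 4 and the fourth is February 25.
1 November 2028 is a Wednesday, so Sundays fall on 5, 12, 19, 26; the last is November 26.
At the standard offset (UTC+03:00), 22:45 UTC + 3h = 01:45 Iros Station standard time (rolling into the next day, 23 May 2028).
The standard-time date in Iros Station, 23 May 2028, falls between 25 February and 26 November, so daylight saving is in effect and Iros Station is at UTC+04:00.
22:45 UTC + 4h = 02:45 local (rolling into the next day, 23 May 2028).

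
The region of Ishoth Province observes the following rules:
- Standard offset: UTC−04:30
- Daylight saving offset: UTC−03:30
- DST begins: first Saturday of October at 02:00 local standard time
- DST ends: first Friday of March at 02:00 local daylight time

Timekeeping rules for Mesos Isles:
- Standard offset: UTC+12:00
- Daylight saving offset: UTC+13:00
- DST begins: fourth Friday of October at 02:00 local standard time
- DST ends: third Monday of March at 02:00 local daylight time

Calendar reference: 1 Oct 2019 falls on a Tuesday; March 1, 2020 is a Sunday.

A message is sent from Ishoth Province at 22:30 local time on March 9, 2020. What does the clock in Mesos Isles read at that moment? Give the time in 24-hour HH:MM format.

1 October 2019 is a Tuesday, so the first Saturday is October 5.
1 March 2020 is a Sunday, so the first Friday is March 6.
Daylight saving runs 5 October 2019 – 6 March 2020; March 9, 2020 is outside that window, so Ishoth Province is on standard time at UTC−04:30.
22:30 Ishoth Province + 4h30m = 03:00 UTC (rolling into the next day, 10 March 2020).
1 October 2019 is a Tuesday, so the first Friday is October 4 and the fourth is October 25.
1 March 2020 is a Sunday, so the first Monday is March 2 and the third is March 16.
At the standard offset (UTC+12:00), 03:00 UTC + 12h = 15:00 Mesos Isles standard time.
The standard-time date in Mesos Isles, March 10, 2020, lies within the daylight-saving period (25 October 2019 – 16 March 2020), so Mesos Isles is on daylight time, UTC+13:00.
03:00 UTC + 13h = 16:00 Mesos Isles.

16:00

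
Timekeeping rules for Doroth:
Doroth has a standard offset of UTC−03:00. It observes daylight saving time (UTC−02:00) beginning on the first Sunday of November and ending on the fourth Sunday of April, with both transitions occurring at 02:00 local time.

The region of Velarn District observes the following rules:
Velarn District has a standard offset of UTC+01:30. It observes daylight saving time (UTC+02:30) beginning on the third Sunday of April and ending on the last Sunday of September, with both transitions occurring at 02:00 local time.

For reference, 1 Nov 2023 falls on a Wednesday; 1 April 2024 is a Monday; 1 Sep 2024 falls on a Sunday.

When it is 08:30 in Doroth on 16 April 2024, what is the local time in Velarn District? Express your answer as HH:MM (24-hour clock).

12:00

1 November 2023 is a Wednesday, so the first Sunday is November 5.
1 April 2024 is a Monday, so the first Sunday is April 7 and the fourth is April 28.
16 April 2024 lies within the daylight-saving period (5 November 2023 – 28 April 2024), so Doroth is on daylight time, UTC−02:00.
08:30 Doroth + 2h = 10:30 UTC.
1 April 2024 is a Monday, so the first Sunday is April 7 and the third is April 21.
1 September 2024 is a Sunday, so Sundays fall on 1, 8, 15, 22, 29; the last is September 29.
At the standard offset (UTC+01:30), 10:30 UTC + 1h30m = 12:00 Velarn District standard time.
The standard-time date in Velarn District, 16 April 2024, is outside the daylight-saving period (21 April – 29 September), so Velarn District is on standard time, UTC+01:30.
10:30 UTC + 1h30m = 12:00 Velarn District.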